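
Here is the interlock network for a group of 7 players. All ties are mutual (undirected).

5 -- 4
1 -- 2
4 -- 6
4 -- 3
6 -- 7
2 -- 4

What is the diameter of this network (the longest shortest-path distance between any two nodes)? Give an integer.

Eccentricity of each node (its greatest distance to any other): 1:4, 2:3, 3:3, 4:2, 5:3, 6:3, 7:4.
The maximum eccentricity is 4, realized for instance by the pair 1–7 via 1 – 2 – 4 – 6 – 7. So the diameter is 4.

4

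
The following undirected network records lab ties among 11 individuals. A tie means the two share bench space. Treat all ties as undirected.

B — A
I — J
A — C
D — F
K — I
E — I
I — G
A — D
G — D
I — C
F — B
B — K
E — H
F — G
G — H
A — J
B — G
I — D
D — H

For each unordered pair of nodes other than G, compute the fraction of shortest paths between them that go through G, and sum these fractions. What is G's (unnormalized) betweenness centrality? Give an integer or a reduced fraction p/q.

Pairs whose geodesics pass through G — J–H: 1/4; J–F: 1/4; C–H: 1/4; C–F: 1/4; D–B: 1/3; I–H: 1/3; I–F: 1/2; I–B: 1/2; H–K: 2/4; H–F: 1/2; H–B: 1; F–E: 2/4; E–B: 2/3.
All other pairs contribute 0.
Summing the contributions gives betweenness(G) = 35/6.

35/6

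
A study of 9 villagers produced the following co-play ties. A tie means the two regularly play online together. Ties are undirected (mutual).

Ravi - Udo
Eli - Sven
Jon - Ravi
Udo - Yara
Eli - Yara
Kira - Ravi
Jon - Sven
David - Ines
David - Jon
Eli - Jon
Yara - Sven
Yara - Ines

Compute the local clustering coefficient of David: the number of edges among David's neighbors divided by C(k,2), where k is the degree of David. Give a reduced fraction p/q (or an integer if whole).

0

David's neighbors: Ines and Jon (k = 2).
Possible neighbor pairs: C(2,2) = 1. Edges among them: none → e = 0.
Clustering(David) = 0/1.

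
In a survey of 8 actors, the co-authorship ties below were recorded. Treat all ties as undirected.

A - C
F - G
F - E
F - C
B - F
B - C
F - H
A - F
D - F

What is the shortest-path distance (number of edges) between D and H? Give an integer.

2

One shortest route is D – F – H, which uses 2 edges, and D and H are not directly tied, so nothing shorter exists. So d(D,H) = 2.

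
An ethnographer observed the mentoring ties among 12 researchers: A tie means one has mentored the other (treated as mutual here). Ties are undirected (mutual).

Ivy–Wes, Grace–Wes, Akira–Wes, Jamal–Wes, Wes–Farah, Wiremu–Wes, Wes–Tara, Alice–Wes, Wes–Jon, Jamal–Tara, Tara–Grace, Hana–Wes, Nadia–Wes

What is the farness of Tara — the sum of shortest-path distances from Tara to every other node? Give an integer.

19

Distances from Tara: Akira:2, Alice:2, Farah:2, Grace:1, Hana:2, Ivy:2, Jamal:1, Jon:2, Nadia:2, Wes:1, Wiremu:2.
Sum = 2 + 2 + 2 + 1 + 2 + 2 + 1 + 2 + 2 + 1 + 2 = 19.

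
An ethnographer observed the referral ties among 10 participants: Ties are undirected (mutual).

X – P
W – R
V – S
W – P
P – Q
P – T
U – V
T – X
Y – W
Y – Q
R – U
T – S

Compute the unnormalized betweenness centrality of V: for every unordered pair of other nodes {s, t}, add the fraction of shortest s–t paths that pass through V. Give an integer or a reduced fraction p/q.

Pairs whose geodesics pass through V — T–U: 1; S–U: 1; S–R: 1; U–X: 1/2.
All other pairs contribute 0.
Summing the contributions gives betweenness(V) = 7/2.

7/2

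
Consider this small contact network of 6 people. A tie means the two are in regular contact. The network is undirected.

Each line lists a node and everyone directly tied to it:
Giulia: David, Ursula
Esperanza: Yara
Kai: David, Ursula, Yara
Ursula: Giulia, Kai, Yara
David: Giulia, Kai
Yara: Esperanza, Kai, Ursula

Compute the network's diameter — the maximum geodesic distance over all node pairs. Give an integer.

3

Eccentricity of each node (its greatest distance to any other): David:3, Esperanza:3, Giulia:3, Kai:2, Ursula:2, Yara:2.
The maximum eccentricity is 3, realized for instance by the pair Esperanza–Giulia via Esperanza – Yara – Ursula – Giulia. So the diameter is 3.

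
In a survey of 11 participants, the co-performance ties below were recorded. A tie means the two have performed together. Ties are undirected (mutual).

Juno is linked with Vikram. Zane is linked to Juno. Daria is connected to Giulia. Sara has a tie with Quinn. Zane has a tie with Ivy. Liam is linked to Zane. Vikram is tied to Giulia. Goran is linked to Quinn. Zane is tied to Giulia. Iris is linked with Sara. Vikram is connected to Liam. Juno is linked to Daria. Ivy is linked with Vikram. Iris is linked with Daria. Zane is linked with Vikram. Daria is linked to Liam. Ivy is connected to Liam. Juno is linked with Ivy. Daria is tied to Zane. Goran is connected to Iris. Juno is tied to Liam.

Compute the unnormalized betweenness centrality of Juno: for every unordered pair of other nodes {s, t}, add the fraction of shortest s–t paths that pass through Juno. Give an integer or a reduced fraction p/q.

Pairs whose geodesics pass through Juno — Quinn–Ivy: 2/6; Quinn–Vikram: 2/8; Goran–Ivy: 1/3; Goran–Vikram: 1/4; Iris–Ivy: 1/3; Iris–Vikram: 1/4; Sara–Ivy: 1/3; Sara–Vikram: 1/4; Ivy–Daria: 1/3; Vikram–Daria: 1/4.
All other pairs contribute 0.
Summing the contributions gives betweenness(Juno) = 35/12.

35/12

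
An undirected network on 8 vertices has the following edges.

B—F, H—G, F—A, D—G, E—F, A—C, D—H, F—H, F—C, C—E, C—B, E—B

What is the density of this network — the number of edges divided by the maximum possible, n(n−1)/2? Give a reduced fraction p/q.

3/7

There are 12 edges and 8 nodes, so the maximum possible is C(8,2) = 28.
Density = 12/28 = 3/7.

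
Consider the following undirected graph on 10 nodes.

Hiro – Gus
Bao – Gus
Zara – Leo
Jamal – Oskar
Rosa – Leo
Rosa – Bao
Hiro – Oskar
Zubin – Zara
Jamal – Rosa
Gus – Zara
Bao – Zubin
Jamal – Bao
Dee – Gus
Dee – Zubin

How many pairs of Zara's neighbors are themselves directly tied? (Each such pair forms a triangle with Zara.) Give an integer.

Zara's neighbors are Gus, Leo, and Zubin, but none of them are tied to each other, so no triangle contains Zara.

0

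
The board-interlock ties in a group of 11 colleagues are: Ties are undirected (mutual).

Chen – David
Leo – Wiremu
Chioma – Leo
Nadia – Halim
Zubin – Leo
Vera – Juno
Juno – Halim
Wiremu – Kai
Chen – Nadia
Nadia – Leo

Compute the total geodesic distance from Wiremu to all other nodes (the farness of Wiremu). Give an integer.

Distances from Wiremu: Chen:3, Chioma:2, David:4, Halim:3, Juno:4, Kai:1, Leo:1, Nadia:2, Vera:5, Zubin:2.
Sum = 3 + 2 + 4 + 3 + 4 + 1 + 1 + 2 + 5 + 2 = 27.

27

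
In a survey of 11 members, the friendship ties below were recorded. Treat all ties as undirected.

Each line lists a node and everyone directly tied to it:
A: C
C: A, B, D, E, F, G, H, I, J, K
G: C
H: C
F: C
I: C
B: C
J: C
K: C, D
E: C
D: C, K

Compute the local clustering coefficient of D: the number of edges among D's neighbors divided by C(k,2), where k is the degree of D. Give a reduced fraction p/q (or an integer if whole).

1

D's neighbors: C and K (k = 2).
Possible neighbor pairs: C(2,2) = 1. Edges among them: C–K → e = 1.
Clustering(D) = 1/1.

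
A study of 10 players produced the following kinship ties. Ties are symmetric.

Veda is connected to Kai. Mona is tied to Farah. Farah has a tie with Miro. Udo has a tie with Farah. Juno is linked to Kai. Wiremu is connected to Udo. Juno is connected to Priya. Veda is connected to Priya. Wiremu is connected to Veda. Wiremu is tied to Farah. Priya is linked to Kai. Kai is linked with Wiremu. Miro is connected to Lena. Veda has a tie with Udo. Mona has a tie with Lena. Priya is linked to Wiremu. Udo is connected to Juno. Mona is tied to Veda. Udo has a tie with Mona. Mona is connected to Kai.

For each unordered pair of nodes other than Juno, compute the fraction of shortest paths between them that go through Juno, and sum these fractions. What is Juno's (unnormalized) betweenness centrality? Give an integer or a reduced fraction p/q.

Pairs whose geodesics pass through Juno — Priya–Udo: 1/3; Kai–Udo: 1/4.
All other pairs contribute 0.
Summing the contributions gives betweenness(Juno) = 7/12.

7/12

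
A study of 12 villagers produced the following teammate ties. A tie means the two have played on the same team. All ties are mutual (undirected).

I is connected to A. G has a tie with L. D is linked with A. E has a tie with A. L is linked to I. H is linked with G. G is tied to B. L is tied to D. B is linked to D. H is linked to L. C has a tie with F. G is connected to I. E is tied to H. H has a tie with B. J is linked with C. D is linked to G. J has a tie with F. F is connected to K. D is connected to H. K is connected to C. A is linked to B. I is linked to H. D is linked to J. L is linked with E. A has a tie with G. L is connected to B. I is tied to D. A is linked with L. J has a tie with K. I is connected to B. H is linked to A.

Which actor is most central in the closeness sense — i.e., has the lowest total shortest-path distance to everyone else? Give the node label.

D

Farness (sum of distances to all others) for each node — A:18, B:19, C:27, D:15, E:26, F:27, G:19, H:18, I:19, J:19, K:27, L:18.
The smallest farness is 15, for D, so D has the highest closeness.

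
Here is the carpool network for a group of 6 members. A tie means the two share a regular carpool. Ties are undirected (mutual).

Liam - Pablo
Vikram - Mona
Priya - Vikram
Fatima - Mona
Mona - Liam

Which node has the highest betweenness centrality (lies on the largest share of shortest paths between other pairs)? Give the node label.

Unnormalized betweenness of each node: Fatima:0, Liam:4, Mona:8, Pablo:0, Priya:0, Vikram:4.
Mona has the largest value, 8, making it the main broker — the node through which the most shortest paths run.

Mona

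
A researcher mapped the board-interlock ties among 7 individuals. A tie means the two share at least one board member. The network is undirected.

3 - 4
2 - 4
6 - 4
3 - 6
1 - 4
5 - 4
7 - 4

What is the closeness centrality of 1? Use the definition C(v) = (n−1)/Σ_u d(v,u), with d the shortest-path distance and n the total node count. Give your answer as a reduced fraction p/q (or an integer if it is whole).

Distances from 1: 2:2, 3:2, 4:1, 5:2, 6:2, 7:2. Sum = 11.
n = 7, so closeness = 6/11.

6/11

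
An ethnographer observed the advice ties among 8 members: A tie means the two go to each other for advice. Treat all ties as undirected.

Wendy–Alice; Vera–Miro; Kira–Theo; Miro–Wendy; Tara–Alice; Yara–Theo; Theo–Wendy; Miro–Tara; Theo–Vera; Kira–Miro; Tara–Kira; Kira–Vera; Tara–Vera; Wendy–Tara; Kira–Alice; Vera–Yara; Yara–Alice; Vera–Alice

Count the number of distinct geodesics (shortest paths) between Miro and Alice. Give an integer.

4

The shortest distance is 2. The length-2 paths are: Miro–Wendy–Alice; Miro–Tara–Alice; Miro–Kira–Alice; Miro–Vera–Alice.
That gives 4 distinct shortest paths.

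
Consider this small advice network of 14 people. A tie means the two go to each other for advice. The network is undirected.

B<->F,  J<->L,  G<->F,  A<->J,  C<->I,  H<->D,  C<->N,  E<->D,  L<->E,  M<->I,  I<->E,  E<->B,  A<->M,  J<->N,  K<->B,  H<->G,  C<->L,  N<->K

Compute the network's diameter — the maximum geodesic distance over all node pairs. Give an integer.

Eccentricity of each node (its greatest distance to any other): A:6, B:4, C:5, D:4, E:3, F:5, G:6, H:5, I:4, J:5, K:4, L:4, M:5, N:5.
The maximum eccentricity is 6, realized for instance by the pair G–A via G – H – D – E – L – J – A. So the diameter is 6.

6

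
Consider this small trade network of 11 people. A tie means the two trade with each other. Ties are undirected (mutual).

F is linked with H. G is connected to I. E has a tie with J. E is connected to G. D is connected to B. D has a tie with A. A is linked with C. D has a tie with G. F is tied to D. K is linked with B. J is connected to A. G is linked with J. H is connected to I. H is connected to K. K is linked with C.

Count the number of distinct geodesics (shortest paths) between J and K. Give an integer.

The shortest distance is 3, and the only length-3 path is J–A–C–K. So there is exactly 1 shortest path.

1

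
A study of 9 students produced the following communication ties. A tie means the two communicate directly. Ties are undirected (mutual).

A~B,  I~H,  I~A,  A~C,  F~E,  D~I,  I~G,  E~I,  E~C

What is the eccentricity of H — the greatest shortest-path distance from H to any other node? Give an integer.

Distances from H: A:2, B:3, C:3, D:2, E:2, F:3, G:2, I:1.
The largest is 3 (to C, F, and B), so the eccentricity of H is 3.

3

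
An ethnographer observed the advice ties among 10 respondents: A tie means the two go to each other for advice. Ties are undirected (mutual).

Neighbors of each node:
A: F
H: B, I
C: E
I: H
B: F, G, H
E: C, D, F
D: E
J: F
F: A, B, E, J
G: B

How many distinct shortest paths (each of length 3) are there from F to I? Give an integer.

1

The shortest distance is 3, and the only length-3 path is F–B–H–I. So there is exactly 1 shortest path.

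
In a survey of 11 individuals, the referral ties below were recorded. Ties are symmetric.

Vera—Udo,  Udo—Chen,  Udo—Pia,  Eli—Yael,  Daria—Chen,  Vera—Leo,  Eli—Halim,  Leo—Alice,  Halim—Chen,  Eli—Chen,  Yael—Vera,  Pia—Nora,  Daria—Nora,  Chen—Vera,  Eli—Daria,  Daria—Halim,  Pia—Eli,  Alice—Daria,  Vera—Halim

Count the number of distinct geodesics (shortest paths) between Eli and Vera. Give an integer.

The shortest distance is 2. The length-2 paths are: Eli–Chen–Vera; Eli–Halim–Vera; Eli–Yael–Vera.
That gives 3 distinct shortest paths.

3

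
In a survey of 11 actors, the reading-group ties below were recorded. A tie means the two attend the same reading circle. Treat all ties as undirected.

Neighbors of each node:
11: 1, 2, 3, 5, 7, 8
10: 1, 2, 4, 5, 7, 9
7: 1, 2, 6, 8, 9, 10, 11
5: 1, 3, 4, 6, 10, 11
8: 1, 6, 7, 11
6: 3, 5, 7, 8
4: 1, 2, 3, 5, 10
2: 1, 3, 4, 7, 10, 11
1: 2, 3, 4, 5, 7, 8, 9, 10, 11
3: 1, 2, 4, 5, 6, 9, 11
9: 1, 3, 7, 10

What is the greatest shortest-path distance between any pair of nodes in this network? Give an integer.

2

Eccentricity of each node (its greatest distance to any other): 1:2, 2:2, 3:2, 4:2, 5:2, 6:2, 7:2, 8:2, 9:2, 10:2, 11:2.
The maximum eccentricity is 2, realized for instance by the pair 3–7 via 3 – 11 – 7. So the diameter is 2.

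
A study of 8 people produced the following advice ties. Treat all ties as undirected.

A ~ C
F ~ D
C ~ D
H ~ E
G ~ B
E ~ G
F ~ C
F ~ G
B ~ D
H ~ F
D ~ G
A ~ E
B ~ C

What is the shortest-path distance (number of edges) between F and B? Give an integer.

One shortest route is F – D – B, which uses 2 edges, and F and B are not directly tied, so nothing shorter exists. So d(F,B) = 2.

2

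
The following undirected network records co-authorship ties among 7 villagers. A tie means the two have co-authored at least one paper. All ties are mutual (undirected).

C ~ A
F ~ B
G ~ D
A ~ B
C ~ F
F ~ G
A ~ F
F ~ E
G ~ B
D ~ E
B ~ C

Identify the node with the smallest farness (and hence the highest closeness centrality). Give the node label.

Farness (sum of distances to all others) for each node — A:10, B:8, C:10, D:12, E:10, F:7, G:9.
The smallest farness is 7, for F, so F has the highest closeness.

F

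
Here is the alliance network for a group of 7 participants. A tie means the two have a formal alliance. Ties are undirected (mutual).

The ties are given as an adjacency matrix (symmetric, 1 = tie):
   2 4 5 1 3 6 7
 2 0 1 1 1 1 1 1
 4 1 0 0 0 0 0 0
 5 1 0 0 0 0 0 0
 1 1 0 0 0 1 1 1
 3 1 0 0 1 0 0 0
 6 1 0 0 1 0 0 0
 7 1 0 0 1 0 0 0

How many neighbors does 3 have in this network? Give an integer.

3 is directly tied to 1 and 2. That is 2 neighbors, so the degree of 3 is 2.

2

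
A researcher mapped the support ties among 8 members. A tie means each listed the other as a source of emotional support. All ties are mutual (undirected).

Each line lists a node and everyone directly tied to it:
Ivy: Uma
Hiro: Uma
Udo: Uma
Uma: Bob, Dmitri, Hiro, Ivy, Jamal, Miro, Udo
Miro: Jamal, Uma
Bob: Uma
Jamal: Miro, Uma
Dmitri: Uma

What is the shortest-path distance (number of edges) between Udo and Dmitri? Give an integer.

2

One shortest route is Udo – Uma – Dmitri, which uses 2 edges, and Udo and Dmitri are not directly tied, so nothing shorter exists. So d(Udo,Dmitri) = 2.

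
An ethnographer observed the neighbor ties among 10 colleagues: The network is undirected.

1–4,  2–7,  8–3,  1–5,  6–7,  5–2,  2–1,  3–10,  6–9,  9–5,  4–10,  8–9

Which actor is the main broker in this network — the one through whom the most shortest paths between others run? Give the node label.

Unnormalized betweenness of each node: 1:17/2, 2:5, 3:4, 4:11/2, 5:13/2, 6:3, 7:2, 8:13/2, 9:23/2, 10:7/2.
9 has the largest value, 23/2, making it the main broker — the node through which the most shortest paths run.

9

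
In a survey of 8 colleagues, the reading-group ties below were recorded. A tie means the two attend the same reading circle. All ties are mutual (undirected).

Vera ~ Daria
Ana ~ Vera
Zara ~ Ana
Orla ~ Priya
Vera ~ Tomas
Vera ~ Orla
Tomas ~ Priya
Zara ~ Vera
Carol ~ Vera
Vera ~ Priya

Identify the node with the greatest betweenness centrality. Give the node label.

Unnormalized betweenness of each node: Ana:0, Carol:0, Daria:0, Orla:0, Priya:1/2, Tomas:0, Vera:35/2, Zara:0.
Vera has the largest value, 35/2, making it the main broker — the node through which the most shortest paths run.

Vera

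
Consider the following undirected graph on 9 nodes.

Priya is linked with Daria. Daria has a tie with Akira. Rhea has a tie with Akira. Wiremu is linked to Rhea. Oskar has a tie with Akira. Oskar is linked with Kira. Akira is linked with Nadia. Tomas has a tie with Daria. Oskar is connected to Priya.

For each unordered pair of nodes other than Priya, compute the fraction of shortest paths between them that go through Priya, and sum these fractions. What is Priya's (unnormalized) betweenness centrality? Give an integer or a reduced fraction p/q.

Pairs whose geodesics pass through Priya — Kira–Daria: 1/2; Kira–Tomas: 1/2; Oskar–Daria: 1/2; Oskar–Tomas: 1/2.
All other pairs contribute 0.
Summing the contributions gives betweenness(Priya) = 2.

2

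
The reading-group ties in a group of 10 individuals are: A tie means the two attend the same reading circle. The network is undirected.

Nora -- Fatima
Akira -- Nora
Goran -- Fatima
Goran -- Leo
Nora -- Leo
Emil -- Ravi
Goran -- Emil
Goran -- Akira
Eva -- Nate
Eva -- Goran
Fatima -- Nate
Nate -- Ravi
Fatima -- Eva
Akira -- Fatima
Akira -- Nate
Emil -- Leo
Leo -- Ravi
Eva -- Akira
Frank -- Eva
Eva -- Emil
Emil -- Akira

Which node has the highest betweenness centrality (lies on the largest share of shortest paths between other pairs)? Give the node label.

Unnormalized betweenness of each node: Akira:10/3, Emil:10/3, Eva:9, Fatima:13/6, Frank:0, Goran:13/6, Leo:7/3, Nate:5/2, Nora:5/6, Ravi:4/3.
Eva has the largest value, 9, making it the main broker — the node through which the most shortest paths run.

Eva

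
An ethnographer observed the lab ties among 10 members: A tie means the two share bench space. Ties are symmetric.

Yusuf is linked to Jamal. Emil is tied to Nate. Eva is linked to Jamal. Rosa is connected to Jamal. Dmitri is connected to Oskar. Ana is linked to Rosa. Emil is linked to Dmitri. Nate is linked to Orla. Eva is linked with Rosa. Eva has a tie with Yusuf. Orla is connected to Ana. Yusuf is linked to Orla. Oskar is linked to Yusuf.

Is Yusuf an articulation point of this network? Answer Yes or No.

No

Even without Yusuf, every remaining node can still reach every other (the residual graph is connected), so Yusuf is not a cut vertex.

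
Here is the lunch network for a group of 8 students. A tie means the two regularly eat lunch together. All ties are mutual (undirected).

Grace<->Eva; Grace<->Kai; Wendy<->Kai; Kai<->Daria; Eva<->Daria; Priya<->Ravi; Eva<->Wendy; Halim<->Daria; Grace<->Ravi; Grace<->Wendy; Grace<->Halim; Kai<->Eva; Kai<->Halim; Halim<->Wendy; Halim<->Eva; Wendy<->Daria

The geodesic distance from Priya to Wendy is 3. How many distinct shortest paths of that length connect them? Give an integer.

1

The shortest distance is 3, and the only length-3 path is Priya–Ravi–Grace–Wendy. So there is exactly 1 shortest path.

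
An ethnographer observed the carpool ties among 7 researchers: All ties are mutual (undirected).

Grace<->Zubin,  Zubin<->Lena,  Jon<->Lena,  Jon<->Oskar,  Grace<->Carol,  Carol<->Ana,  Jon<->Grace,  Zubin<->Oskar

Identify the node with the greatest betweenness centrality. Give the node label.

Grace

Unnormalized betweenness of each node: Ana:0, Carol:5, Grace:25/3, Jon:7/2, Lena:1/3, Oskar:1/3, Zubin:7/2.
Grace has the largest value, 25/3, making it the main broker — the node through which the most shortest paths run.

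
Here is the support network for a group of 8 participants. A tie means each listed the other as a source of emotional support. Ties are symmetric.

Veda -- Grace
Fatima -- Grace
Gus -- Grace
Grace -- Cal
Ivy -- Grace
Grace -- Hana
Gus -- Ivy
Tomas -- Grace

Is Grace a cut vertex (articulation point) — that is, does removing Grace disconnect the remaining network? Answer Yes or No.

Removing Grace leaves {Gus and Ivy} with no path to {Cal}, so the network splits into 6 components. Grace is a cut vertex.

Yes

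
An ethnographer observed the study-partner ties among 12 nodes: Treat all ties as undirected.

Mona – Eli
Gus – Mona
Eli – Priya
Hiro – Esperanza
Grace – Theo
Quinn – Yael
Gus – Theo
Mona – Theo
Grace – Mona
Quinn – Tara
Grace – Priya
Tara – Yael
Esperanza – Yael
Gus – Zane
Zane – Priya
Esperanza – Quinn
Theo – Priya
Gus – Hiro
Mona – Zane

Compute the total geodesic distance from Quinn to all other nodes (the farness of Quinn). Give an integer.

Distances from Quinn: Eli:5, Esperanza:1, Grace:5, Gus:3, Hiro:2, Mona:4, Priya:5, Tara:1, Theo:4, Yael:1, Zane:4.
Sum = 5 + 1 + 5 + 3 + 2 + 4 + 5 + 1 + 4 + 1 + 4 = 35.

35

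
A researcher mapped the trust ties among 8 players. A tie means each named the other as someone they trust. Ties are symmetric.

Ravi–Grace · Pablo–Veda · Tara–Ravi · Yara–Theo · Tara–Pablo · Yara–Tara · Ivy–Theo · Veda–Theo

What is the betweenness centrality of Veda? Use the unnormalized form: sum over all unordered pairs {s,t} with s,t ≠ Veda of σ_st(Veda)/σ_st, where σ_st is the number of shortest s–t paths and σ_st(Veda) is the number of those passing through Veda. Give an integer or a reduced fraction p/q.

2

Pairs whose geodesics pass through Veda — Theo–Pablo: 1; Pablo–Ivy: 1.
All other pairs contribute 0.
Summing the contributions gives betweenness(Veda) = 2.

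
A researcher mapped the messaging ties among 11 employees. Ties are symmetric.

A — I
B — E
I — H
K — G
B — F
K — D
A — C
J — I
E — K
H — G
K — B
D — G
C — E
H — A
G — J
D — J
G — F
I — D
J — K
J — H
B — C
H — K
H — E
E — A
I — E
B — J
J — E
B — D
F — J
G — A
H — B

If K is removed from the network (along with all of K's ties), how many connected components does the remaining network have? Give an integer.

1

K's neighbors (B, D, E, G, H, and J) remain reachable from one another through other ties, so the rest of the network stays in one piece.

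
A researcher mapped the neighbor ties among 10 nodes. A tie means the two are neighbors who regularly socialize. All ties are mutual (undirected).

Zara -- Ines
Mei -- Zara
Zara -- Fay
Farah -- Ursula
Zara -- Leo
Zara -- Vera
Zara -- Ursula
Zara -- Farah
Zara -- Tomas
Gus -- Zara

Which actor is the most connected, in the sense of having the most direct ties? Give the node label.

Degrees — Farah:2, Fay:1, Gus:1, Ines:1, Leo:1, Mei:1, Tomas:1, Ursula:2, Vera:1, Zara:9.
The maximum is 9, attained only by Zara.

Zara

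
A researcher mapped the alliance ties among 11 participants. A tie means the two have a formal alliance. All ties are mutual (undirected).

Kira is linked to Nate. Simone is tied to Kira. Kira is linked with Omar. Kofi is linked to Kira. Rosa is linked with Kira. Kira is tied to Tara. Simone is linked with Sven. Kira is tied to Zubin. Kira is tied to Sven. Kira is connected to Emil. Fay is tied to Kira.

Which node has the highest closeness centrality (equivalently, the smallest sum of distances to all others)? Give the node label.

Farness (sum of distances to all others) for each node — Emil:19, Fay:19, Kira:10, Kofi:19, Nate:19, Omar:19, Rosa:19, Simone:18, Sven:18, Tara:19, Zubin:19.
The smallest farness is 10, for Kira, so Kira has the highest closeness.

Kira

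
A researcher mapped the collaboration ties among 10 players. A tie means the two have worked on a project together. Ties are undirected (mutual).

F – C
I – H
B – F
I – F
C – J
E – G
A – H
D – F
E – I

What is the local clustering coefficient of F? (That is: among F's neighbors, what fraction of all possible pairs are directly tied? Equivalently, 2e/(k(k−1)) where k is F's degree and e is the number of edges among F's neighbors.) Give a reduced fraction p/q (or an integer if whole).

F's neighbors: B, C, D, and I (k = 4).
Possible neighbor pairs: C(4,2) = 6. Edges among them: none → e = 0.
Clustering(F) = 0/6 = 0.

0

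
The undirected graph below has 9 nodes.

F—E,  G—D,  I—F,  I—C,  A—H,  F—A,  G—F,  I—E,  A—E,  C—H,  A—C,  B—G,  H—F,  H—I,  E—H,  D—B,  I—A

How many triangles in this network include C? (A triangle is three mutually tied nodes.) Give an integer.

C's neighbors: A, H, and I.
Neighbor pairs that are themselves tied: C–A–H; C–A–I; C–H–I. Each forms one triangle with C, for 3 in total.

3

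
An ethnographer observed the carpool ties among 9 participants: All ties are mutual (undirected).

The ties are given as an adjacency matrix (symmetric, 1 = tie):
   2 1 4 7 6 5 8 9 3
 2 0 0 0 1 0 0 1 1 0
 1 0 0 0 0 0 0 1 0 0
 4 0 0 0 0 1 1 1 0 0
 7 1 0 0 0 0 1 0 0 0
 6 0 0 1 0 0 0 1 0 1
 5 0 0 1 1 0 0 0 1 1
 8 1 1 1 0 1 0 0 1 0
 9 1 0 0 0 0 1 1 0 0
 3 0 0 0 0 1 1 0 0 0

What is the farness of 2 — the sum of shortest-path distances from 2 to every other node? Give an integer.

Distances from 2: 1:2, 3:3, 4:2, 5:2, 6:2, 7:1, 8:1, 9:1.
Sum = 2 + 3 + 2 + 2 + 2 + 1 + 1 + 1 = 14.

14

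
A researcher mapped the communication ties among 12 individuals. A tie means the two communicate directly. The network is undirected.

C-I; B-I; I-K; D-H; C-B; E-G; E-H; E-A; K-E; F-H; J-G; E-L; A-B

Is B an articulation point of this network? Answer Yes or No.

No

Even without B, every remaining node can still reach every other (the residual graph is connected), so B is not a cut vertex.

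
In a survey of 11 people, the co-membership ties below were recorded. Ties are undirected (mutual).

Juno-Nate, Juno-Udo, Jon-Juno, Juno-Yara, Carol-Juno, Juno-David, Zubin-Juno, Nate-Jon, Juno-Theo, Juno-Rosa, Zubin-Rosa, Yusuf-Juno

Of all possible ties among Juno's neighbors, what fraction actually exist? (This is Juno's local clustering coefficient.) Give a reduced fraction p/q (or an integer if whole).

2/45

Juno's neighbors: Carol, David, Jon, Nate, Rosa, Theo, Udo, Yara, Yusuf, and Zubin (k = 10).
Possible neighbor pairs: C(10,2) = 45. Edges among them: Jon–Nate, Rosa–Zubin → e = 2.
Clustering(Juno) = 2/45.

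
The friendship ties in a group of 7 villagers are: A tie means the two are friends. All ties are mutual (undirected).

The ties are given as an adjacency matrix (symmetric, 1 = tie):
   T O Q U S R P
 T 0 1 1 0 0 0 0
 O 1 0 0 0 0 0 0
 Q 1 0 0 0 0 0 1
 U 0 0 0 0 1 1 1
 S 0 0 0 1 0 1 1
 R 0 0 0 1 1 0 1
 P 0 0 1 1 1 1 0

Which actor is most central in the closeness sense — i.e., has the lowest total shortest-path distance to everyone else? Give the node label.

Farness (sum of distances to all others) for each node — O:18, P:9, Q:10, R:12, S:12, T:13, U:12.
The smallest farness is 9, for P, so P has the highest closeness.

P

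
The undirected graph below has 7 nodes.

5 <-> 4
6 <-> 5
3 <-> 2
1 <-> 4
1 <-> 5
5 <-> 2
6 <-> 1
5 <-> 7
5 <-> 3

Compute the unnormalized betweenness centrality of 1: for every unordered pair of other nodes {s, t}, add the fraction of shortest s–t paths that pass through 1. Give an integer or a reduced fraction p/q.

Pairs whose geodesics pass through 1 — 6–4: 1/2.
All other pairs contribute 0.
Summing the contributions gives betweenness(1) = 1/2.

1/2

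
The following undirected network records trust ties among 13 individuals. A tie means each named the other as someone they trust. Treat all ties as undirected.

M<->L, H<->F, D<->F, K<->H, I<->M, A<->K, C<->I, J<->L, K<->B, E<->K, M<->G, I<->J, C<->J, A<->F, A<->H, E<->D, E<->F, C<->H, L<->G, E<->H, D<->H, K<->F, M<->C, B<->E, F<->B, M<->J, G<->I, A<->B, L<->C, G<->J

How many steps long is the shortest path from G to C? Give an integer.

2

One shortest route is G – L – C, which uses 2 edges, and G and C are not directly tied, so nothing shorter exists. So d(G,C) = 2.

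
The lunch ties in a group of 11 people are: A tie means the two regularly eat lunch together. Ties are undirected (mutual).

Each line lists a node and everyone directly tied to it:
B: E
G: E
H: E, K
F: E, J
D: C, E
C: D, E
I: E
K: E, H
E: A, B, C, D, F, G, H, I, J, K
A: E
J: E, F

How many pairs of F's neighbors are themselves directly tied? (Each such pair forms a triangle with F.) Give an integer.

1

F's neighbors: E and J.
Neighbor pairs that are themselves tied: F–E–J. Each forms one triangle with F, for 1 in total.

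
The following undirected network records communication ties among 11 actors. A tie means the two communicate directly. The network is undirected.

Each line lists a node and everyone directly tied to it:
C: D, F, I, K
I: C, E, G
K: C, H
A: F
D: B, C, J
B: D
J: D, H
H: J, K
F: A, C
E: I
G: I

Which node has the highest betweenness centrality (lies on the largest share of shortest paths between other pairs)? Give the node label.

Unnormalized betweenness of each node: A:0, B:0, C:33, D:15, E:0, F:9, G:0, H:1, I:17, J:2, K:6.
C has the largest value, 33, making it the main broker — the node through which the most shortest paths run.

C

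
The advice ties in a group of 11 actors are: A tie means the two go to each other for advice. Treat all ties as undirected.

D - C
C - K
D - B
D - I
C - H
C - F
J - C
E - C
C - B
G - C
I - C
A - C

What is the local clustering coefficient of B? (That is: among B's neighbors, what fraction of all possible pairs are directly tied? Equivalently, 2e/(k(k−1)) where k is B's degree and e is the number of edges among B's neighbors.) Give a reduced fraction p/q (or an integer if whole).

B's neighbors: C and D (k = 2).
Possible neighbor pairs: C(2,2) = 1. Edges among them: C–D → e = 1.
Clustering(B) = 1/1.

1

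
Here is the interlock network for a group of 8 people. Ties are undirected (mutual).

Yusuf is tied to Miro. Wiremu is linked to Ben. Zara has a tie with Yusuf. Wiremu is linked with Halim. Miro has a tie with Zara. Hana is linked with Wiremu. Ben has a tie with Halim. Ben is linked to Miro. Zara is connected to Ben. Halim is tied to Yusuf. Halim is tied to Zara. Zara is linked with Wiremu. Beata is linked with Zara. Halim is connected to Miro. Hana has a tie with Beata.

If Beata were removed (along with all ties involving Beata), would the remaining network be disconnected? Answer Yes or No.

No

Even without Beata, every remaining node can still reach every other (the residual graph is connected), so Beata is not a cut vertex.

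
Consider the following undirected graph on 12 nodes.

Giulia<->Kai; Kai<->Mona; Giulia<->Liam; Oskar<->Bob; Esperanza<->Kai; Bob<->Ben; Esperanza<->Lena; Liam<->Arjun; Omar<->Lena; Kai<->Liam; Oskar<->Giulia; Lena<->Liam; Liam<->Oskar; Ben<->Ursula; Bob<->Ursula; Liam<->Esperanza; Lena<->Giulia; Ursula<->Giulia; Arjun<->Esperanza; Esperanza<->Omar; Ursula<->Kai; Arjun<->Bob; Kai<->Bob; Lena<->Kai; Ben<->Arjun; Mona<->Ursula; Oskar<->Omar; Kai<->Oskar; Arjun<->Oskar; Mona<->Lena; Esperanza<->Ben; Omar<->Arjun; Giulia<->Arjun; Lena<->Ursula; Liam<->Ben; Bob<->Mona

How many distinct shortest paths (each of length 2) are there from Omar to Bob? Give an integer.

The shortest distance is 2. The length-2 paths are: Omar–Arjun–Bob; Omar–Oskar–Bob.
That gives 2 distinct shortest paths.

2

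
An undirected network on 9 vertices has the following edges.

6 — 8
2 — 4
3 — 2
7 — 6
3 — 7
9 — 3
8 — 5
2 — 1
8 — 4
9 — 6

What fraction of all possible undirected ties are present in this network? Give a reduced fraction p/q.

There are 10 edges and 9 nodes, so the maximum possible is C(9,2) = 36.
Density = 10/36 = 5/18.

5/18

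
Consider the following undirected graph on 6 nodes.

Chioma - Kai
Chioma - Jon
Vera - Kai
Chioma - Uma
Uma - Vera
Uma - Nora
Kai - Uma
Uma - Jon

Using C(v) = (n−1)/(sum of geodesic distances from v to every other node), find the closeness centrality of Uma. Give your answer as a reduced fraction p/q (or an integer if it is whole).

Distances from Uma: Chioma:1, Jon:1, Kai:1, Nora:1, Vera:1. Sum = 5.
n = 6, so closeness = 5/5 = 1.

1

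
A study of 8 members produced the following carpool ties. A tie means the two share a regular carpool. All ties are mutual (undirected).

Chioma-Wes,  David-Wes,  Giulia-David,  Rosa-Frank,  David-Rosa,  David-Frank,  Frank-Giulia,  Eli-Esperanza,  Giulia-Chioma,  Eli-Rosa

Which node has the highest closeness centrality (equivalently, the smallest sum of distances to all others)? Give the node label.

David

Farness (sum of distances to all others) for each node — Chioma:18, David:11, Eli:16, Esperanza:22, Frank:12, Giulia:14, Rosa:12, Wes:15.
The smallest farness is 11, for David, so David has the highest closeness.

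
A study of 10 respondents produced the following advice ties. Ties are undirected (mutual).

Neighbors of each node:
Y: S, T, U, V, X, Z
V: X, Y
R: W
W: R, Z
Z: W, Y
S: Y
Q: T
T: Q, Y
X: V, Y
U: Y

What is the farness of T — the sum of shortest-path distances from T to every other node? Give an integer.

19

Distances from T: Q:1, R:4, S:2, U:2, V:2, W:3, X:2, Y:1, Z:2.
Sum = 1 + 4 + 2 + 2 + 2 + 3 + 2 + 1 + 2 = 19.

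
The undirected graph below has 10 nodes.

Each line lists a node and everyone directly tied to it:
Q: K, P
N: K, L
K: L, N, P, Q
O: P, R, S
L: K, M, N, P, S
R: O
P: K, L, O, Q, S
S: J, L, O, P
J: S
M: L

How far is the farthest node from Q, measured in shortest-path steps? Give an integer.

3

Distances from Q: J:3, K:1, L:2, M:3, N:2, O:2, P:1, R:3, S:2.
The largest is 3 (to M, J, and R), so the eccentricity of Q is 3.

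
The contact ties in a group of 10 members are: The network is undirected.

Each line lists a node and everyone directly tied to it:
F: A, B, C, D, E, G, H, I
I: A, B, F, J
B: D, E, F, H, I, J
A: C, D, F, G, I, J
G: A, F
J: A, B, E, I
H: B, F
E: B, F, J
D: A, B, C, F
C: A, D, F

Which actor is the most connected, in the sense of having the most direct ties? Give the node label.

Degrees — A:6, B:6, C:3, D:4, E:3, F:8, G:2, H:2, I:4, J:4.
The maximum is 8, attained only by F.

F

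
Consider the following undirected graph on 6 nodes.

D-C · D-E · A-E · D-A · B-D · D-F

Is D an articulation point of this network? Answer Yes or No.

Removing D leaves {F} with no path to {C}, so the network splits into 4 components. D is a cut vertex.

Yes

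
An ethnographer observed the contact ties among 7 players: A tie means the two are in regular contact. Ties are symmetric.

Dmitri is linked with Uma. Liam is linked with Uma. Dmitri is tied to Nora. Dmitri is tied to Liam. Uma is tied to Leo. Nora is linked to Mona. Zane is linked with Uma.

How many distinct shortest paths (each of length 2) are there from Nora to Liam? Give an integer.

1

The shortest distance is 2, and the only length-2 path is Nora–Dmitri–Liam. So there is exactly 1 shortest path.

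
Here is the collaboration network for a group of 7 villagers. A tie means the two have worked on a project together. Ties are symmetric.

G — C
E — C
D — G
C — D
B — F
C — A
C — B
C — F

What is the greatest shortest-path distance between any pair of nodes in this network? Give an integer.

Eccentricity of each node (its greatest distance to any other): A:2, B:2, C:1, D:2, E:2, F:2, G:2.
The maximum eccentricity is 2, realized for instance by the pair D–B via D – C – B. So the diameter is 2.

2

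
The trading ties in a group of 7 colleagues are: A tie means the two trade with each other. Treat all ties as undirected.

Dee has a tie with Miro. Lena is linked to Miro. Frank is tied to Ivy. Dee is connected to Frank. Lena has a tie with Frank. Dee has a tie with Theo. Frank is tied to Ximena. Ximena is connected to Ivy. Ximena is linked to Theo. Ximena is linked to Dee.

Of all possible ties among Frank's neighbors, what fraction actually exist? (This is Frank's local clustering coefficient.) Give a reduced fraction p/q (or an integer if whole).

Frank's neighbors: Dee, Ivy, Lena, and Ximena (k = 4).
Possible neighbor pairs: C(4,2) = 6. Edges among them: Dee–Ximena, Ivy–Ximena → e = 2.
Clustering(Frank) = 2/6 = 1/3.

1/3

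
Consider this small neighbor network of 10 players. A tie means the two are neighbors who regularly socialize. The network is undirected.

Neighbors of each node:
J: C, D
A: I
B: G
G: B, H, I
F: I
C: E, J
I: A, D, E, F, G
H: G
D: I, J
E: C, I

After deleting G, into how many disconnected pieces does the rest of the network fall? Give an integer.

Without G, the remaining ties split the others into: {A, C, D, E, F, I, J}; {H}; {B}.
That's 3 separate components.

3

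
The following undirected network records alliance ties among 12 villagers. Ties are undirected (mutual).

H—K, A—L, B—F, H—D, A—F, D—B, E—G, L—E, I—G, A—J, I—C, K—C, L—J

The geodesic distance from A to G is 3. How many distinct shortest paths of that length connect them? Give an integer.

1

The shortest distance is 3, and the only length-3 path is A–L–E–G. So there is exactly 1 shortest path.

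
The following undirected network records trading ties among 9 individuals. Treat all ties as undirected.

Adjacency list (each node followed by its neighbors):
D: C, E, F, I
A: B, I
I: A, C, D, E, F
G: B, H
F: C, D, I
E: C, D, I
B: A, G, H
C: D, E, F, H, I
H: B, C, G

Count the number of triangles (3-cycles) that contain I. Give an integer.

5

I's neighbors: A, C, D, E, and F.
Neighbor pairs that are themselves tied: I–C–D; I–C–E; I–C–F; I–D–E; I–D–F. Each forms one triangle with I, for 5 in total.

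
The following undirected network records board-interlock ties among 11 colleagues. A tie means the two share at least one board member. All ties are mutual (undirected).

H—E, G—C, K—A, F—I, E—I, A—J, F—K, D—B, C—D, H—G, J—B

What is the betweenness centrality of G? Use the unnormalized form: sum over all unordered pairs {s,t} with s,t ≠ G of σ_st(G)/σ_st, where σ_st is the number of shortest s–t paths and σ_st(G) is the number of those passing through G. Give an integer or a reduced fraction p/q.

Pairs whose geodesics pass through G — B–E: 1; B–H: 1; J–H: 1; F–C: 1; I–C: 1; I–D: 1; E–C: 1; E–D: 1; H–C: 1; H–D: 1.
All other pairs contribute 0.
Summing the contributions gives betweenness(G) = 10.

10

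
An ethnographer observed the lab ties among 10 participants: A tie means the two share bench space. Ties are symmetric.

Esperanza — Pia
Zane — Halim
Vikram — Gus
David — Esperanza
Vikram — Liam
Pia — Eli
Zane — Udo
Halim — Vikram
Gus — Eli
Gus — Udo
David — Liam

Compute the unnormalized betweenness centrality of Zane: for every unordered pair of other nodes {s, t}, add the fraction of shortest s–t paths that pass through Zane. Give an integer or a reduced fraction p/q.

Pairs whose geodesics pass through Zane — Halim–Udo: 1.
All other pairs contribute 0.
Summing the contributions gives betweenness(Zane) = 1.

1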